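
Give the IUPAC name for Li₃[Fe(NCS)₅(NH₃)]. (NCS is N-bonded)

lithium amminepentaisothiocyanatoferrate(II)

The 3 lithium counter-ions carry a total charge of +3, so each complex ion is 3−.
Ligand charges: 5×isothiocyanato (-1 each), 1×ammine (neutral); total -5. So Fe + (-5) = 3−, giving Fe = +2.
Ligands are named alphabetically: ammine before isothiocyanato.
The complex ion is anionic, so iron takes the -ate form ferrate(II).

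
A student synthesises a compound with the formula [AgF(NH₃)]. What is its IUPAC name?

There is no counter-ion, so the complex is neutral overall.
Ligand charges: 1×fluoro (-1 each), 1×ammine (neutral); total -1. So Ag + (-1) = 0, giving Ag = +1.
Ligands are named alphabetically: ammine before fluoro.

amminefluorosilver(I)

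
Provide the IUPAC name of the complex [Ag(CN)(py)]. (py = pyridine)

cyano(pyridine)silver(I)

There is no counter-ion, so the complex is neutral overall.
Ligand charges: 1×cyano (-1 each), 1×pyridine (neutral); total -1. So Ag + (-1) = 0, giving Ag = +1.
Ligands are named alphabetically: cyano before pyridine.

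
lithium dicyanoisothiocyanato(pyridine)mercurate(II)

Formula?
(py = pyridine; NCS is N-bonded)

Ligands: 1 pyridine (py, neutral), 2 cyano (CN, -1), 1 isothiocyanato (NCS, -1). Ligand charge sum = -3.
With Hg in oxidation state +2, the complex ion is [Hg...]^1−.
Charge balance with lithium (+1) requires 1 complex ion per 1 lithium.

Li[Hg(CN)2(NCS)(py)]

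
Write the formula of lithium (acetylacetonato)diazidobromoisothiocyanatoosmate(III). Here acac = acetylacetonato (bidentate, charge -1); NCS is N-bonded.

Ligands: 1 bromo (Br, -1), 1 acetylacetonato (acac, -1), 1 isothiocyanato (NCS, -1), 2 azido (N3, -1). Ligand charge sum = -5.
With Os in oxidation state +3, the complex ion is [Os...]^2−.
Charge balance with lithium (+1) requires 1 complex ion per 2 lithium.

Li2[Os(acac)Br(N3)2(NCS)]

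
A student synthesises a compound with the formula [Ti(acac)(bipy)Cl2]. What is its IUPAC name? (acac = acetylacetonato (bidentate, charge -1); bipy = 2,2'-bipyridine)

(acetylacetonato)(2,2'-bipyridine)dichlorotitanium(III)

There is no counter-ion, so the complex is neutral overall.
Ligand charges: 1×acetylacetonato (-1 each), 2×chloro (-1 each), 1×2,2'-bipyridine (neutral); total -3. So Ti + (-3) = 0, giving Ti = +3.
Ligands are named alphabetically: acetylacetonato before bipyridine before chloro.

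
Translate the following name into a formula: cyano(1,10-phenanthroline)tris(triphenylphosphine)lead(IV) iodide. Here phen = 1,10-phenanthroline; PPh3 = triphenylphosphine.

Ligands: 1 cyano (CN, -1), 1 1,10-phenanthroline (phen, neutral), 3 triphenylphosphine (PPh3, neutral). Ligand charge sum = -1.
With Pb in oxidation state +4, the complex ion is [Pb...]^3+.
Charge balance with iodide (-1) requires 1 complex ion per 3 iodide.

[Pb(CN)(phen)(PPh3)3]I3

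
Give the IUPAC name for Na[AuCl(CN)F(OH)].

sodium chlorocyanofluorohydroxoaurate(III)

The 1 sodium counter-ion carries a total charge of +1, so each complex ion is 1−.
Ligand charges: 1×fluoro (-1 each), 1×hydroxo (-1 each), 1×chloro (-1 each), 1×cyano (-1 each); total -4. So Au + (-4) = 1−, giving Au = +3.
The complex ion is anionic, so gold takes the -ate form aurate(III).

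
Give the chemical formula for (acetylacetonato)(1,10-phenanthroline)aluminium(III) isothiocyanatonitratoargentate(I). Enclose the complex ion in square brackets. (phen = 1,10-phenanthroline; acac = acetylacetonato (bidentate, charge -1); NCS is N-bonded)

Cation [Al…]: ligand charges -1, Al(III) ⇒ ion charge 2+.
Anion [Ag…]: ligand charges -2, Ag(I) ⇒ ion charge 1−.
One 2+ cation requires 2 of the 1− anion.

[Al(acac)(phen)][Ag(NCS)(NO3)]2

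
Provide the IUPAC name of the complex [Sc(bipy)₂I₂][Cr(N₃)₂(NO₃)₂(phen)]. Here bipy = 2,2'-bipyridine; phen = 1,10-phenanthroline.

Scandium is always +3 in its complexes; the cation's ligand charges sum to -2, so the complex cation is 1+.
A 1:1 salt means the anion carries the equal and opposite charge, 1−.
Anion: ligand charges sum to -4; for the ion to be 1−, Cr = +3.

bis(2,2'-bipyridine)diiodoscandium(III) diazidodinitrato(1,10-phenanthroline)chromate(III)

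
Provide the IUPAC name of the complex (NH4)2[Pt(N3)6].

The 2 ammonium counter-ions carry a total charge of +2, so each complex ion is 2−.
Ligand charges: 6×azido (-1 each); total -6. So Pt + (-6) = 2−, giving Pt = +4.
The complex ion is anionic, so platinum takes the -ate form platinate(IV).

ammonium hexaazidoplatinate(IV)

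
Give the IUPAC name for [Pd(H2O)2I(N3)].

There is no counter-ion, so the complex is neutral overall.
Ligand charges: 1×iodo (-1 each), 2×aqua (neutral), 1×azido (-1 each); total -2. So Pd + (-2) = 0, giving Pd = +2.
Ligands are named alphabetically: aqua before azido before iodo.

diaquaazidoiodopalladium(II)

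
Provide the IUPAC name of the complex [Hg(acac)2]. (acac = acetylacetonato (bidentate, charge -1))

bis(acetylacetonato)mercury(II)

There is no counter-ion, so the complex is neutral overall.
Ligand charges: 2×acetylacetonato (-1 each); total -2. So Hg + (-2) = 0, giving Hg = +2.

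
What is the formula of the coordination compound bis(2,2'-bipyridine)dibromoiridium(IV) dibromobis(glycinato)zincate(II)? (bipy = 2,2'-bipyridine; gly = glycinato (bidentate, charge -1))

Cation [Ir…]: ligand charges -2, Ir(IV) ⇒ ion charge 2+.
Anion [Zn…]: ligand charges -4, Zn(II) ⇒ ion charge 2−.

[Ir(bipy)2Br2][ZnBr2(gly)2]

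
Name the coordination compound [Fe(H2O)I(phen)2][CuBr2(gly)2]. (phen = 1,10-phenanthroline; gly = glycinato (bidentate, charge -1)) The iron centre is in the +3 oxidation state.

Both ions are complex: the cation is named first with the plain metal name, the anion second with the -ate form; each ion's ligands are alphabetised independently.
Fe is given as +3; the cation's ligand charges sum to -1, so the complex cation is 2+.
A 1:1 salt means the anion carries the equal and opposite charge, 2−.
Anion: ligand charges sum to -4; for the ion to be 2−, Cu = +2.

aquaiodobis(1,10-phenanthroline)iron(III) dibromobis(glycinato)cuprate(II)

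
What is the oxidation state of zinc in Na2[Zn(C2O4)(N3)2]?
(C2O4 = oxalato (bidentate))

+2

2 sodium outside the brackets (+1 each) → the complex ion is 2−.
Ligand charges: 1×C2O4 = -2; 2×N3 = -2; sum -4.
Zn + (-4) = 2− ⇒ Zn is +2.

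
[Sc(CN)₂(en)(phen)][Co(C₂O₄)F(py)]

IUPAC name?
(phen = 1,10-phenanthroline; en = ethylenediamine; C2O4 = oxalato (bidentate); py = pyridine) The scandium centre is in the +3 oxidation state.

Sc is given as +3; the cation's ligand charges sum to -2, so the complex cation is 1+.
A 1:1 salt means the anion carries the equal and opposite charge, 1−.
Anion: ligand charges sum to -3; for the ion to be 1−, Co = +2.

dicyano(ethylenediamine)(1,10-phenanthroline)scandium(III) fluorooxalato(pyridine)cobaltate(II)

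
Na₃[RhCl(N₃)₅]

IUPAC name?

The 3 sodium counter-ions carry a total charge of +3, so each complex ion is 3−.
Ligand charges: 5×azido (-1 each), 1×chloro (-1 each); total -6. So Rh + (-6) = 3−, giving Rh = +3.
Ligands are named alphabetically: azido before chloro.
The complex ion is anionic, so rhodium takes the -ate form rhodate(III).

sodium pentaazidochlororhodate(III)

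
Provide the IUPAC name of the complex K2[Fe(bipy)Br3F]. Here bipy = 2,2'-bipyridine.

potassium (2,2'-bipyridine)tribromofluoroferrate(II)

The 2 potassium counter-ions carry a total charge of +2, so each complex ion is 2−.
Ligand charges: 1×2,2'-bipyridine (neutral), 3×bromo (-1 each), 1×fluoro (-1 each); total -4. So Fe + (-4) = 2−, giving Fe = +2.
Ligands are named alphabetically: bipyridine before bromo before fluoro.
The complex ion is anionic, so iron takes the -ate form ferrate(II).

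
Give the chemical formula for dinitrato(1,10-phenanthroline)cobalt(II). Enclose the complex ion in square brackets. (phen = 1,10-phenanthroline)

Ligands: 2 nitrato (NO3, -1), 1 1,10-phenanthroline (phen, neutral). Ligand charge sum = -2.
With Co in oxidation state +2, the complex ion is [Co...].

[Co(NO3)2(phen)]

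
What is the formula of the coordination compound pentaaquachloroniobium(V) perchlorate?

Ligands: 5 aqua (H2O, neutral), 1 chloro (Cl, -1). Ligand charge sum = -1.
With Nb in oxidation state +5, the complex ion is [Nb...]^4+.
Charge balance with perchlorate (-1) requires 1 complex ion per 4 perchlorate.

[NbCl(H2O)5](ClO4)4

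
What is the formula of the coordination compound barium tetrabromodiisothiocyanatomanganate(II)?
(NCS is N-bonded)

Ligands: 4 bromo (Br, -1), 2 isothiocyanato (NCS, -1). Ligand charge sum = -6.
Charge balance with barium (+2) requires 1 complex ion per 2 barium.

Ba2[MnBr4(NCS)2]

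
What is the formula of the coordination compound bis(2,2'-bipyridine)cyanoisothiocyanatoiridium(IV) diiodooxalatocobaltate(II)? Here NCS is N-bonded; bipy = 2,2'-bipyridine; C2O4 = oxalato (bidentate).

Cation [Ir…]: ligand charges -2, Ir(IV) ⇒ ion charge 2+.
Anion [Co…]: ligand charges -4, Co(II) ⇒ ion charge 2−.
One 2+ cation balances one 2− anion.

[Ir(bipy)2(CN)(NCS)][Co(C2O4)I2]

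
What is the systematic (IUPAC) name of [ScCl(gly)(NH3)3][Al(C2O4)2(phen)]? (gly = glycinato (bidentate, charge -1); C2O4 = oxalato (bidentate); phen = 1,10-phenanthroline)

triamminechloro(glycinato)scandium(III) dioxalato(1,10-phenanthroline)aluminate(III)

Both ions are complex: the cation is named first with the plain metal name, the anion second with the -ate form; each ion's ligands are alphabetised independently.
Aluminium is always +3 in its complexes; the anion's ligand charges sum to -4, so the complex anion is 1−.
A 1:1 salt means the cation carries the equal and opposite charge, 1+.
Cation: ligand charges sum to -2; for the ion to be 1+, Sc = +3.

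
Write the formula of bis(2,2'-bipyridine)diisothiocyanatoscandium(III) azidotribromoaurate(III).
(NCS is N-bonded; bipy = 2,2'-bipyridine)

Cation [Sc…]: ligand charges -2, Sc(III) ⇒ ion charge 1+.
Anion [Au…]: ligand charges -4, Au(III) ⇒ ion charge 1−.
One 1+ cation balances one 1− anion.

[Sc(bipy)2(NCS)2][AuBr3(N3)]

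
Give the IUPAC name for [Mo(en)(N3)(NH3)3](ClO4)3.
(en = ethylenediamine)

triammineazido(ethylenediamine)molybdenum(IV) perchlorate

The 3 perchlorate counter-ions carry a total charge of -3, so each complex ion is 3+.
Ligand charges: 1×ethylenediamine (neutral), 1×azido (-1 each), 3×ammine (neutral); total -1. So Mo + (-1) = 3+, giving Mo = +4.
Ligands are named alphabetically: ammine before azido before ethylenediamine.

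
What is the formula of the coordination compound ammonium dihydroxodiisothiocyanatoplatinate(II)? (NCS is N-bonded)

Ligands: 2 isothiocyanato (NCS, -1), 2 hydroxo (OH, -1). Ligand charge sum = -4.
With Pt in oxidation state +2, the complex ion is [Pt...]^2−.
Charge balance with ammonium (+1) requires 1 complex ion per 2 ammonium.

(NH4)2[Pt(NCS)2(OH)2]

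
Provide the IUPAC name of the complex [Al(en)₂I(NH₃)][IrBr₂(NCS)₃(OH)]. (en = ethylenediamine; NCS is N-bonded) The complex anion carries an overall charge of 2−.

amminebis(ethylenediamine)iodoaluminium(III) dibromohydroxotriisothiocyanatoiridate(IV)

The complex anion is given as 2−; its ligand charges sum to -6, so Ir = +4.
A 1:1 salt means the cation carries the equal and opposite charge, 2+.
Cation: ligand charges sum to -1; for the ion to be 2+, Al = +3.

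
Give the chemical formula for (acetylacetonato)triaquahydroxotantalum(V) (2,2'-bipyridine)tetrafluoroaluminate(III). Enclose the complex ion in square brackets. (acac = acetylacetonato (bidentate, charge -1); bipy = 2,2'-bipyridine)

[Ta(acac)(H2O)3(OH)][Al(bipy)F4]3

Cation [Ta…]: ligand charges -2, Ta(V) ⇒ ion charge 3+.
Anion [Al…]: ligand charges -4, Al(III) ⇒ ion charge 1−.
One 3+ cation requires 3 of the 1− anion.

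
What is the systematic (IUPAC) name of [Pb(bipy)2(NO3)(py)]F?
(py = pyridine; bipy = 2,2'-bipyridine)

bis(2,2'-bipyridine)nitrato(pyridine)lead(II) fluoride

The 1 fluoride counter-ion carries a total charge of -1, so each complex ion is 1+.
Ligand charges: 1×nitrato (-1 each), 1×pyridine (neutral), 2×2,2'-bipyridine (neutral); total -1. So Pb + (-1) = 1+, giving Pb = +2.
Ligands are named alphabetically: bipyridine before nitrato before pyridine.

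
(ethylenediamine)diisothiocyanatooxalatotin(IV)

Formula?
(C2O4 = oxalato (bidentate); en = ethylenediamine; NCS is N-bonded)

Ligands: 1 oxalato (C2O4, -2), 1 ethylenediamine (en, neutral), 2 isothiocyanato (NCS, -1). Ligand charge sum = -4.
With Sn in oxidation state +4, the complex ion is [Sn...].

[Sn(C2O4)(en)(NCS)2]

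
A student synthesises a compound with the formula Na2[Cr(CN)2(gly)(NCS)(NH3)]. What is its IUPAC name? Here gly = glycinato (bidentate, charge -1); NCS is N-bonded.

The 2 sodium counter-ions carry a total charge of +2, so each complex ion is 2−.
Ligand charges: 1×glycinato (-1 each), 1×ammine (neutral), 2×cyano (-1 each), 1×isothiocyanato (-1 each); total -4. So Cr + (-4) = 2−, giving Cr = +2.
Ligands are named alphabetically: ammine before cyano before glycinato before isothiocyanato.
The complex ion is anionic, so chromium takes the -ate form chromate(II).

sodium amminedicyano(glycinato)isothiocyanatochromate(II)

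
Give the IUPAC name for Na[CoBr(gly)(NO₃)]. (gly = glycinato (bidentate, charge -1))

The 1 sodium counter-ion carries a total charge of +1, so each complex ion is 1−.
Ligand charges: 1×glycinato (-1 each), 1×nitrato (-1 each), 1×bromo (-1 each); total -3. So Co + (-3) = 1−, giving Co = +2.
Ligands are named alphabetically: bromo before glycinato before nitrato.
The complex ion is anionic, so cobalt takes the -ate form cobaltate(II).

sodium bromo(glycinato)nitratocobaltate(II)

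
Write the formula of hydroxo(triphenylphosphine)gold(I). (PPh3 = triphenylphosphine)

Ligands: 1 hydroxo (OH, -1), 1 triphenylphosphine (PPh3, neutral). Ligand charge sum = -1.
With Au in oxidation state +1, the complex ion is [Au...].

[Au(OH)(PPh3)]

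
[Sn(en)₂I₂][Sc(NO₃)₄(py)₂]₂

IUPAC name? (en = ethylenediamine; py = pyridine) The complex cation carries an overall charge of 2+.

The complex cation is given as 2+; its ligand charges sum to -2, so Sn = +4.
With 2 anions per cation, each anion must be 2/2 = 1−.
Anion: ligand charges sum to -4; for the ion to be 1−, Sc = +3.

bis(ethylenediamine)diiodotin(IV) tetranitratobis(pyridine)scandate(III)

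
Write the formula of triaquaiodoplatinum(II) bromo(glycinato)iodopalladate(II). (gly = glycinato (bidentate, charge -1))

Cation [Pt…]: ligand charges -1, Pt(II) ⇒ ion charge 1+.
Anion [Pd…]: ligand charges -3, Pd(II) ⇒ ion charge 1−.
One 1+ cation balances one 1− anion.

[Pt(H2O)3I][PdBr(gly)I]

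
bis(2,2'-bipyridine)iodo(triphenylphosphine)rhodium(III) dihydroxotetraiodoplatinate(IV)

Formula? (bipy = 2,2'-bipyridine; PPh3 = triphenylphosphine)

Cation [Rh…]: ligand charges -1, Rh(III) ⇒ ion charge 2+.
Anion [Pt…]: ligand charges -6, Pt(IV) ⇒ ion charge 2−.
One 2+ cation balances one 2− anion.

[Rh(bipy)2I(PPh3)][PtI4(OH)2]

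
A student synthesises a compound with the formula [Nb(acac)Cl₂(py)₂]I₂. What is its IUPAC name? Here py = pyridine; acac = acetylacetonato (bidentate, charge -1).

The 2 iodide counter-ions carry a total charge of -2, so each complex ion is 2+.
Ligand charges: 2×pyridine (neutral), 1×acetylacetonato (-1 each), 2×chloro (-1 each); total -3. So Nb + (-3) = 2+, giving Nb = +5.
Ligands are named alphabetically: acetylacetonato before chloro before pyridine.

(acetylacetonato)dichlorobis(pyridine)niobium(V) iodide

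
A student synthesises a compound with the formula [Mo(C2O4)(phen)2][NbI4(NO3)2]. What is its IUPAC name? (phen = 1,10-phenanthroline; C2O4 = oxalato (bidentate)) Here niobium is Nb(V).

oxalatobis(1,10-phenanthroline)molybdenum(III) tetraiododinitratoniobate(V)

Nb is given as +5; the anion's ligand charges sum to -6, so the complex anion is 1−.
A 1:1 salt means the cation carries the equal and opposite charge, 1+.
Cation: ligand charges sum to -2; for the ion to be 1+, Mo = +3.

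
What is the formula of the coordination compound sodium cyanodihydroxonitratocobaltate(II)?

Ligands: 2 hydroxo (OH, -1), 1 nitrato (NO3, -1), 1 cyano (CN, -1). Ligand charge sum = -4.
Charge balance with sodium (+1) requires 1 complex ion per 2 sodium.

Na2[Co(CN)(NO3)(OH)2]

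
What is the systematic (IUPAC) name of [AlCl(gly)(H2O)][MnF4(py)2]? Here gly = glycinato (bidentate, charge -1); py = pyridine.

aquachloro(glycinato)aluminium(III) tetrafluorobis(pyridine)manganate(III)

Both ions are complex: the cation is named first with the plain metal name, the anion second with the -ate form; each ion's ligands are alphabetised independently.
Aluminium is always +3 in its complexes; the cation's ligand charges sum to -2, so the complex cation is 1+.
A 1:1 salt means the anion carries the equal and opposite charge, 1−.
Anion: ligand charges sum to -4; for the ion to be 1−, Mn = +3.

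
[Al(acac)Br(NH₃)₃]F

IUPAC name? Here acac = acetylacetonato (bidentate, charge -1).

(acetylacetonato)triamminebromoaluminium(III) fluoride

The 1 fluoride counter-ion carries a total charge of -1, so each complex ion is 1+.
Ligand charges: 3×ammine (neutral), 1×acetylacetonato (-1 each), 1×bromo (-1 each); total -2. So Al + (-2) = 1+, giving Al = +3.
Ligands are named alphabetically: acetylacetonato before ammine before bromo.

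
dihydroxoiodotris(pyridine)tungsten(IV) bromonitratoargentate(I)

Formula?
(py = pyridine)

Cation [W…]: ligand charges -3, W(IV) ⇒ ion charge 1+.
Anion [Ag…]: ligand charges -2, Ag(I) ⇒ ion charge 1−.

[WI(OH)2(py)3][AgBr(NO3)]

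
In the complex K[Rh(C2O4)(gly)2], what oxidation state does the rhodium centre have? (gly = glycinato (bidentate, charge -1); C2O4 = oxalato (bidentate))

1 potassium outside the brackets (+1 each) → the complex ion is 1−.
Ligand charges: 2×gly = -2; 1×C2O4 = -2; sum -4.
Rh + (-4) = 1− ⇒ Rh is +3.

+3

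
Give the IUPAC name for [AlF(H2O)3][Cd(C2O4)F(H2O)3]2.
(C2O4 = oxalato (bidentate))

Both ions are complex: the cation is named first with the plain metal name, the anion second with the -ate form; each ion's ligands are alphabetised independently.
Cadmium is always +2 in its complexes; the anion's ligand charges sum to -3, so the complex anion is 1−.
With 2 anions per cation, the cation must be 2×1 = 2+.
Cation: ligand charges sum to -1; for the ion to be 2+, Al = +3.

triaquafluoroaluminium(III) triaquafluorooxalatocadmate(II)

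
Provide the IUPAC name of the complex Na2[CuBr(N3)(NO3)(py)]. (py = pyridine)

The 2 sodium counter-ions carry a total charge of +2, so each complex ion is 2−.
Ligand charges: 1×bromo (-1 each), 1×pyridine (neutral), 1×nitrato (-1 each), 1×azido (-1 each); total -3. So Cu + (-3) = 2−, giving Cu = +1.
Ligands are named alphabetically: azido before bromo before nitrato before pyridine.
The complex ion is anionic, so copper takes the -ate form cuprate(I).

sodium azidobromonitrato(pyridine)cuprate(I)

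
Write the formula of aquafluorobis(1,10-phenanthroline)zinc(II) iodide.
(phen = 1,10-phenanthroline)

Ligands: 2 1,10-phenanthroline (phen, neutral), 1 aqua (H2O, neutral), 1 fluoro (F, -1). Ligand charge sum = -1.
Charge balance with iodide (-1) requires 1 complex ion per 1 iodide.

[ZnF(H2O)(phen)2]I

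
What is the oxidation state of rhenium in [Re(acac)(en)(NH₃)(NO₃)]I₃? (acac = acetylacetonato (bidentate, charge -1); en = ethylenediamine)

+5

3 iodide outside the brackets (-1 each) → the complex ion is 3+.
Ligand charges: 1×acac = -1; 1×en neutral; 1×NH3 neutral; 1×NO3 = -1; sum -2.
Re + (-2) = 3+ ⇒ Re is +5.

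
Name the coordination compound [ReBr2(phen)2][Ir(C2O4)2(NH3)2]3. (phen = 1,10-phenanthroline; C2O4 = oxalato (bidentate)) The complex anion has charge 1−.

dibromobis(1,10-phenanthroline)rhenium(V) diamminedioxalatoiridate(III)

Both ions are complex: the cation is named first with the plain metal name, the anion second with the -ate form; each ion's ligands are alphabetised independently.
The complex anion is given as 1−; its ligand charges sum to -4, so Ir = +3.
With 3 anions per cation, the cation must be 3×1 = 3+.
Cation: ligand charges sum to -2; for the ion to be 3+, Re = +5.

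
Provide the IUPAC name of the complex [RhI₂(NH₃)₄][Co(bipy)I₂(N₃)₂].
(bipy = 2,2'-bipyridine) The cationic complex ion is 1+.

The complex cation is given as 1+; its ligand charges sum to -2, so Rh = +3.
A 1:1 salt means the anion carries the equal and opposite charge, 1−.
Anion: ligand charges sum to -4; for the ion to be 1−, Co = +3.

tetraamminediiodorhodium(III) diazido(2,2'-bipyridine)diiodocobaltate(III)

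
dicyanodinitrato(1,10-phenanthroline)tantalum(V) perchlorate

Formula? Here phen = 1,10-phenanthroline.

[Ta(CN)2(NO3)2(phen)]ClO4

Ligands: 1 1,10-phenanthroline (phen, neutral), 2 cyano (CN, -1), 2 nitrato (NO3, -1). Ligand charge sum = -4.
With Ta in oxidation state +5, the complex ion is [Ta...]^1+.
Charge balance with perchlorate (-1) requires 1 complex ion per 1 perchlorate.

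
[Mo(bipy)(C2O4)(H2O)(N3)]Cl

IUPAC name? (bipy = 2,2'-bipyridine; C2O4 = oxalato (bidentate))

The 1 chloride counter-ion carries a total charge of -1, so each complex ion is 1+.
Ligand charges: 1×azido (-1 each), 1×2,2'-bipyridine (neutral), 1×aqua (neutral), 1×oxalato (-2 each); total -3. So Mo + (-3) = 1+, giving Mo = +4.
Ligands are named alphabetically: aqua before azido before bipyridine before oxalato.

aquaazido(2,2'-bipyridine)oxalatomolybdenum(IV) chloride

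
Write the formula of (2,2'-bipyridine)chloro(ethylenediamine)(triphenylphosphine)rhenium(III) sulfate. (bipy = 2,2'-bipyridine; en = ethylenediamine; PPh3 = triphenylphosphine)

[Re(bipy)Cl(en)(PPh3)]SO4

Ligands: 1 chloro (Cl, -1), 1 2,2'-bipyridine (bipy, neutral), 1 ethylenediamine (en, neutral), 1 triphenylphosphine (PPh3, neutral). Ligand charge sum = -1.
With Re in oxidation state +3, the complex ion is [Re...]^2+.
Charge balance with sulfate (-2) requires 1 complex ion per 1 sulfate.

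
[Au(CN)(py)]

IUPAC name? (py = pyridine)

There is no counter-ion, so the complex is neutral overall.
Ligand charges: 1×pyridine (neutral), 1×cyano (-1 each); total -1. So Au + (-1) = 0, giving Au = +1.
Ligands are named alphabetically: cyano before pyridine.

cyano(pyridine)gold(I)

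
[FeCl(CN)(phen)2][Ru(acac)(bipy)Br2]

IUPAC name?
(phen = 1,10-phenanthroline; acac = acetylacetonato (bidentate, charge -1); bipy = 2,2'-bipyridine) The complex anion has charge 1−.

Both ions are complex: the cation is named first with the plain metal name, the anion second with the -ate form; each ion's ligands are alphabetised independently.
The complex anion is given as 1−; its ligand charges sum to -3, so Ru = +2.
A 1:1 salt means the cation carries the equal and opposite charge, 1+.
Cation: ligand charges sum to -2; for the ion to be 1+, Fe = +3.

chlorocyanobis(1,10-phenanthroline)iron(III) (acetylacetonato)(2,2'-bipyridine)dibromoruthenate(II)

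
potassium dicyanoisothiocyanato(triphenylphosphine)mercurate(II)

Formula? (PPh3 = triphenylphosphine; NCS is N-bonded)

Ligands: 1 triphenylphosphine (PPh3, neutral), 2 cyano (CN, -1), 1 isothiocyanato (NCS, -1). Ligand charge sum = -3.
With Hg in oxidation state +2, the complex ion is [Hg...]^1−.
Charge balance with potassium (+1) requires 1 complex ion per 1 potassium.

K[Hg(CN)2(NCS)(PPh3)]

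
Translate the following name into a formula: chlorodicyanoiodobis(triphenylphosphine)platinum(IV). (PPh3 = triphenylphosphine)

[PtCl(CN)2I(PPh3)2]

Ligands: 2 triphenylphosphine (PPh3, neutral), 1 iodo (I, -1), 1 chloro (Cl, -1), 2 cyano (CN, -1). Ligand charge sum = -4.
With Pt in oxidation state +4, the complex ion is [Pt...].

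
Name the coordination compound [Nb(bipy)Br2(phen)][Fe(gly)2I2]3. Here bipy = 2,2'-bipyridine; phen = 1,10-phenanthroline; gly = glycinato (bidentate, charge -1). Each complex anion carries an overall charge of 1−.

(2,2'-bipyridine)dibromo(1,10-phenanthroline)niobium(V) bis(glycinato)diiodoferrate(III)

Both ions are complex: the cation is named first with the plain metal name, the anion second with the -ate form; each ion's ligands are alphabetised independently.
The complex anion is given as 1−; its ligand charges sum to -4, so Fe = +3.
With 3 anions per cation, the cation must be 3×1 = 3+.
Cation: ligand charges sum to -2; for the ion to be 3+, Nb = +5.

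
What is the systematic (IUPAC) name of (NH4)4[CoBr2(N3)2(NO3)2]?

The 4 ammonium counter-ions carry a total charge of +4, so each complex ion is 4−.
Ligand charges: 2×azido (-1 each), 2×nitrato (-1 each), 2×bromo (-1 each); total -6. So Co + (-6) = 4−, giving Co = +2.
Ligands are named alphabetically: azido before bromo before nitrato.
The complex ion is anionic, so cobalt takes the -ate form cobaltate(II).

ammonium diazidodibromodinitratocobaltate(II)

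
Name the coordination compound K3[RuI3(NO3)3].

The 3 potassium counter-ions carry a total charge of +3, so each complex ion is 3−.
Ligand charges: 3×nitrato (-1 each), 3×iodo (-1 each); total -6. So Ru + (-6) = 3−, giving Ru = +3.
The complex ion is anionic, so ruthenium takes the -ate form ruthenate(III).

potassium triiodotrinitratoruthenate(III)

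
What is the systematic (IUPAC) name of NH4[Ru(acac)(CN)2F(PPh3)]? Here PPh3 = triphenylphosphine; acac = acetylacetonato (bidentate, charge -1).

ammonium (acetylacetonato)dicyanofluoro(triphenylphosphine)ruthenate(III)

The 1 ammonium counter-ion carries a total charge of +1, so each complex ion is 1−.
Ligand charges: 1×triphenylphosphine (neutral), 2×cyano (-1 each), 1×fluoro (-1 each), 1×acetylacetonato (-1 each); total -4. So Ru + (-4) = 1−, giving Ru = +3.
The complex ion is anionic, so ruthenium takes the -ate form ruthenate(III).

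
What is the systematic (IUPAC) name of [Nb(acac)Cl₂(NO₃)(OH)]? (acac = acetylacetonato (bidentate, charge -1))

There is no counter-ion, so the complex is neutral overall.
Ligand charges: 1×hydroxo (-1 each), 1×nitrato (-1 each), 1×acetylacetonato (-1 each), 2×chloro (-1 each); total -5. So Nb + (-5) = 0, giving Nb = +5.
Ligands are named alphabetically: acetylacetonato before chloro before hydroxo before nitrato.

(acetylacetonato)dichlorohydroxonitratoniobium(V)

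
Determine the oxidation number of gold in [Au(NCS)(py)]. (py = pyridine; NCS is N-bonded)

No counter-ion: the bracketed complex is neutral.
Ligand charges: 1×py neutral; 1×NCS = -1; sum -1.
Au + (-1) = 0 ⇒ Au is +1.

+1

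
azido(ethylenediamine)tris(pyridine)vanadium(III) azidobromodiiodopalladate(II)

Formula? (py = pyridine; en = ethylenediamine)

[V(en)(N3)(py)3][PdBrI2(N3)]

Cation [V…]: ligand charges -1, V(III) ⇒ ion charge 2+.
Anion [Pd…]: ligand charges -4, Pd(II) ⇒ ion charge 2−.
One 2+ cation balances one 2− anion.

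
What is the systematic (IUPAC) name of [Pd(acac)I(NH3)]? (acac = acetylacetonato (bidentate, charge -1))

(acetylacetonato)ammineiodopalladium(II)

There is no counter-ion, so the complex is neutral overall.
Ligand charges: 1×acetylacetonato (-1 each), 1×iodo (-1 each), 1×ammine (neutral); total -2. So Pd + (-2) = 0, giving Pd = +2.
Ligands are named alphabetically: acetylacetonato before ammine before iodo.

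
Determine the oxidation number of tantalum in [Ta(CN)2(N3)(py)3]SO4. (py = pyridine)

+5

1 sulfate outside the brackets (-2 each) → the complex ion is 2+.
Ligand charges: 3×py neutral; 1×N3 = -1; 2×CN = -2; sum -3.
Ta + (-3) = 2+ ⇒ Ta is +5.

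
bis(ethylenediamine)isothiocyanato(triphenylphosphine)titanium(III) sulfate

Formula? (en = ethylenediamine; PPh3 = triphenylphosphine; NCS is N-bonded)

[Ti(en)2(NCS)(PPh3)]SO4

Ligands: 2 ethylenediamine (en, neutral), 1 triphenylphosphine (PPh3, neutral), 1 isothiocyanato (NCS, -1). Ligand charge sum = -1.
With Ti in oxidation state +3, the complex ion is [Ti...]^2+.
Charge balance with sulfate (-2) requires 1 complex ion per 1 sulfate.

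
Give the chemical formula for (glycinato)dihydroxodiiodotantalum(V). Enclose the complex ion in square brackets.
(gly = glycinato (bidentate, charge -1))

[Ta(gly)I2(OH)2]

Ligands: 2 hydroxo (OH, -1), 2 iodo (I, -1), 1 glycinato (gly, -1). Ligand charge sum = -5.
With Ta in oxidation state +5, the complex ion is [Ta...].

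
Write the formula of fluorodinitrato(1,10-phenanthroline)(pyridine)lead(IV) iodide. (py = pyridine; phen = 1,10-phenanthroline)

[PbF(NO3)2(phen)(py)]I

Ligands: 1 pyridine (py, neutral), 2 nitrato (NO3, -1), 1 1,10-phenanthroline (phen, neutral), 1 fluoro (F, -1). Ligand charge sum = -3.
With Pb in oxidation state +4, the complex ion is [Pb...]^1+.
Charge balance with iodide (-1) requires 1 complex ion per 1 iodide.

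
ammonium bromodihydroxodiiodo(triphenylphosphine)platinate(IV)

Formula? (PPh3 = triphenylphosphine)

Ligands: 2 hydroxo (OH, -1), 2 iodo (I, -1), 1 bromo (Br, -1), 1 triphenylphosphine (PPh3, neutral). Ligand charge sum = -5.
With Pt in oxidation state +4, the complex ion is [Pt...]^1−.
Charge balance with ammonium (+1) requires 1 complex ion per 1 ammonium.

NH4[PtBrI2(OH)2(PPh3)]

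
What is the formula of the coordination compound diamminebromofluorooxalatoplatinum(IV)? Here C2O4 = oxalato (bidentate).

[PtBr(C2O4)F(NH3)2]

Ligands: 1 bromo (Br, -1), 1 oxalato (C2O4, -2), 2 ammine (NH3, neutral), 1 fluoro (F, -1). Ligand charge sum = -4.
With Pt in oxidation state +4, the complex ion is [Pt...].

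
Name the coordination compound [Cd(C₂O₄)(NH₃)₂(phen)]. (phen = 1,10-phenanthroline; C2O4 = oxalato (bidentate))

There is no counter-ion, so the complex is neutral overall.
Ligand charges: 1×1,10-phenanthroline (neutral), 2×ammine (neutral), 1×oxalato (-2 each); total -2. So Cd + (-2) = 0, giving Cd = +2.
Ligands are named alphabetically: ammine before oxalato before phenanthroline.

diammineoxalato(1,10-phenanthroline)cadmium(II)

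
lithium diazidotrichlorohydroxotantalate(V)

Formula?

Ligands: 3 chloro (Cl, -1), 2 azido (N3, -1), 1 hydroxo (OH, -1). Ligand charge sum = -6.
With Ta in oxidation state +5, the complex ion is [Ta...]^1−.
Charge balance with lithium (+1) requires 1 complex ion per 1 lithium.

Li[TaCl3(N3)2(OH)]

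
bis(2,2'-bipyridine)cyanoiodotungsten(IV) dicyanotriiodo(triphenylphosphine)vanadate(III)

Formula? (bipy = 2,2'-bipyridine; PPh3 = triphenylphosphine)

[W(bipy)2(CN)I][V(CN)2I3(PPh3)]

Cation [W…]: ligand charges -2, W(IV) ⇒ ion charge 2+.
Anion [V…]: ligand charges -5, V(III) ⇒ ion charge 2−.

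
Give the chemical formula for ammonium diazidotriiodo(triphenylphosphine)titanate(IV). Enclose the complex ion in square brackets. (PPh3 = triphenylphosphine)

Ligands: 3 iodo (I, -1), 1 triphenylphosphine (PPh3, neutral), 2 azido (N3, -1). Ligand charge sum = -5.
Charge balance with ammonium (+1) requires 1 complex ion per 1 ammonium.

NH4[TiI3(N3)2(PPh3)]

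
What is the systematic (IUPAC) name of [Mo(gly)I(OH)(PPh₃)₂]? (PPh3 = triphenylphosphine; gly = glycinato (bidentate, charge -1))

There is no counter-ion, so the complex is neutral overall.
Ligand charges: 2×triphenylphosphine (neutral), 1×glycinato (-1 each), 1×iodo (-1 each), 1×hydroxo (-1 each); total -3. So Mo + (-3) = 0, giving Mo = +3.
Ligands are named alphabetically: glycinato before hydroxo before iodo before triphenylphosphine.

(glycinato)hydroxoiodobis(triphenylphosphine)molybdenum(III)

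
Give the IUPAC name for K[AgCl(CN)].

potassium chlorocyanoargentate(I)

The 1 potassium counter-ion carries a total charge of +1, so each complex ion is 1−.
Ligand charges: 1×chloro (-1 each), 1×cyano (-1 each); total -2. So Ag + (-2) = 1−, giving Ag = +1.
Ligands are named alphabetically: chloro before cyano.
The complex ion is anionic, so silver takes the -ate form argentate(I).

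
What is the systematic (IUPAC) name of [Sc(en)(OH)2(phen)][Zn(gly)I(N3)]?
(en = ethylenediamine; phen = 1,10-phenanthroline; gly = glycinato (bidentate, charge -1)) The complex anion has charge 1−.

Both ions are complex: the cation is named first with the plain metal name, the anion second with the -ate form; each ion's ligands are alphabetised independently.
The complex anion is given as 1−; its ligand charges sum to -3, so Zn = +2.
A 1:1 salt means the cation carries the equal and opposite charge, 1+.
Cation: ligand charges sum to -2; for the ion to be 1+, Sc = +3.

(ethylenediamine)dihydroxo(1,10-phenanthroline)scandium(III) azido(glycinato)iodozincate(II)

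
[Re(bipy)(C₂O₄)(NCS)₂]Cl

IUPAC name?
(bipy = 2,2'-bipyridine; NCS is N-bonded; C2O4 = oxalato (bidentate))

The 1 chloride counter-ion carries a total charge of -1, so each complex ion is 1+.
Ligand charges: 1×2,2'-bipyridine (neutral), 2×isothiocyanato (-1 each), 1×oxalato (-2 each); total -4. So Re + (-4) = 1+, giving Re = +5.
Ligands are named alphabetically: bipyridine before isothiocyanato before oxalato.

(2,2'-bipyridine)diisothiocyanatooxalatorhenium(V) chloride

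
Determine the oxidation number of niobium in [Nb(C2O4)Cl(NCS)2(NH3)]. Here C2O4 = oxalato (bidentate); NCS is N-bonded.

No counter-ion: the bracketed complex is neutral.
Ligand charges: 1×NH3 neutral; 1×C2O4 = -2; 1×Cl = -1; 2×NCS = -2; sum -5.
Nb + (-5) = 0 ⇒ Nb is +5.

+5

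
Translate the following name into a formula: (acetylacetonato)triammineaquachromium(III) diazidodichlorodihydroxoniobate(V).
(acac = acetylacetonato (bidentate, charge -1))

Cation [Cr…]: ligand charges -1, Cr(III) ⇒ ion charge 2+.
Anion [Nb…]: ligand charges -6, Nb(V) ⇒ ion charge 1−.

[Cr(acac)(H2O)(NH3)3][NbCl2(N3)2(OH)2]2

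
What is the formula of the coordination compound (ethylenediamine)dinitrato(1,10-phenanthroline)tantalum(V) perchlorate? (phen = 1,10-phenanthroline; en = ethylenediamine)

[Ta(en)(NO3)2(phen)](ClO4)3

Ligands: 2 nitrato (NO3, -1), 1 1,10-phenanthroline (phen, neutral), 1 ethylenediamine (en, neutral). Ligand charge sum = -2.
With Ta in oxidation state +5, the complex ion is [Ta...]^3+.
Charge balance with perchlorate (-1) requires 1 complex ion per 3 perchlorate.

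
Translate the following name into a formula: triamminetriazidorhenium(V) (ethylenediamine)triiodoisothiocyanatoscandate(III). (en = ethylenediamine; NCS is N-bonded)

Cation [Re…]: ligand charges -3, Re(V) ⇒ ion charge 2+.
Anion [Sc…]: ligand charges -4, Sc(III) ⇒ ion charge 1−.

[Re(N3)3(NH3)3][Sc(en)I3(NCS)]2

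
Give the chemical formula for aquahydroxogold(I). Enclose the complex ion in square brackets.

[Au(H2O)(OH)]

Ligands: 1 hydroxo (OH, -1), 1 aqua (H2O, neutral). Ligand charge sum = -1.
With Au in oxidation state +1, the complex ion is [Au...].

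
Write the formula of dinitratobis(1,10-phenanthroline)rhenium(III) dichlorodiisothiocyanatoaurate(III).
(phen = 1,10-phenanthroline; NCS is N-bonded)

Cation [Re…]: ligand charges -2, Re(III) ⇒ ion charge 1+.
Anion [Au…]: ligand charges -4, Au(III) ⇒ ion charge 1−.
One 1+ cation balances one 1− anion.

[Re(NO3)2(phen)2][AuCl2(NCS)2]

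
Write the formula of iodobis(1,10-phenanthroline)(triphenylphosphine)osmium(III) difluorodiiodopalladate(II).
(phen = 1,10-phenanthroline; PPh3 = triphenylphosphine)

Cation [Os…]: ligand charges -1, Os(III) ⇒ ion charge 2+.
Anion [Pd…]: ligand charges -4, Pd(II) ⇒ ion charge 2−.

[OsI(phen)2(PPh3)][PdF2I2]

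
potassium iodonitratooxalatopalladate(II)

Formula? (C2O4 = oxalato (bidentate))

Ligands: 1 iodo (I, -1), 1 nitrato (NO3, -1), 1 oxalato (C2O4, -2). Ligand charge sum = -4.
With Pd in oxidation state +2, the complex ion is [Pd...]^2−.
Charge balance with potassium (+1) requires 1 complex ion per 2 potassium.

K2[Pd(C2O4)I(NO3)]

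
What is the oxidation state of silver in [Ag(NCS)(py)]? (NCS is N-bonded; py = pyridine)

No counter-ion: the bracketed complex is neutral.
Ligand charges: 1×NCS = -1; 1×py neutral; sum -1.
Ag + (-1) = 0 ⇒ Ag is +1.

+1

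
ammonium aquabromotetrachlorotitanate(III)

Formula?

(NH4)2[TiBrCl4(H2O)]

Ligands: 4 chloro (Cl, -1), 1 aqua (H2O, neutral), 1 bromo (Br, -1). Ligand charge sum = -5.
With Ti in oxidation state +3, the complex ion is [Ti...]^2−.
Charge balance with ammonium (+1) requires 1 complex ion per 2 ammonium.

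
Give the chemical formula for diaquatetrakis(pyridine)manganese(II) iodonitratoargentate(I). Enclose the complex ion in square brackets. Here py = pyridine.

Cation [Mn…]: ligand charges 0, Mn(II) ⇒ ion charge 2+.
Anion [Ag…]: ligand charges -2, Ag(I) ⇒ ion charge 1−.
One 2+ cation requires 2 of the 1− anion.

[Mn(H2O)2(py)4][AgI(NO3)]2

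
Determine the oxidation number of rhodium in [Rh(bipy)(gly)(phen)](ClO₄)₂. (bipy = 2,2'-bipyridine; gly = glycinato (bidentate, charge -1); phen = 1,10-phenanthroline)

+3

2 perchlorate outside the brackets (-1 each) → the complex ion is 2+.
Ligand charges: 1×bipy neutral; 1×gly = -1; 1×phen neutral; sum -1.
Rh + (-1) = 2+ ⇒ Rh is +3.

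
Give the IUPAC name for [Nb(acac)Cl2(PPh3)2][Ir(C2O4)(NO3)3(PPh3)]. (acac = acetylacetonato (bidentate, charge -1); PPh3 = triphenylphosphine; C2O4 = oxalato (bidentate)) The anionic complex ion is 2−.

(acetylacetonato)dichlorobis(triphenylphosphine)niobium(V) trinitratooxalato(triphenylphosphine)iridate(III)

The complex anion is given as 2−; its ligand charges sum to -5, so Ir = +3.
A 1:1 salt means the cation carries the equal and opposite charge, 2+.
Cation: ligand charges sum to -3; for the ion to be 2+, Nb = +5.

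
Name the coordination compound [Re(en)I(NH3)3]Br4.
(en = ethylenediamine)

The 4 bromide counter-ions carry a total charge of -4, so each complex ion is 4+.
Ligand charges: 1×ethylenediamine (neutral), 3×ammine (neutral), 1×iodo (-1 each); total -1. So Re + (-1) = 4+, giving Re = +5.
Ligands are named alphabetically: ammine before ethylenediamine before iodo.

triammine(ethylenediamine)iodorhenium(V) bromide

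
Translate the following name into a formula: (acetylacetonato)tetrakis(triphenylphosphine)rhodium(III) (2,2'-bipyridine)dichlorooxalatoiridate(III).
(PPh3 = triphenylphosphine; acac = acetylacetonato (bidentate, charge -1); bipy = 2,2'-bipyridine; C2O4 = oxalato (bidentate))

[Rh(acac)(PPh3)4][Ir(bipy)(C2O4)Cl2]2

Cation [Rh…]: ligand charges -1, Rh(III) ⇒ ion charge 2+.
Anion [Ir…]: ligand charges -4, Ir(III) ⇒ ion charge 1−.
One 2+ cation requires 2 of the 1− anion.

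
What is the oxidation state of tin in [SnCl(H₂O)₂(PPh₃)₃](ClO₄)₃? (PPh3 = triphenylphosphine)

3 perchlorate outside the brackets (-1 each) → the complex ion is 3+.
Ligand charges: 2×H2O neutral; 1×Cl = -1; 3×PPh3 neutral; sum -1.
Sn + (-1) = 3+ ⇒ Sn is +4.

+4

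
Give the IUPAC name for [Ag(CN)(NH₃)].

There is no counter-ion, so the complex is neutral overall.
Ligand charges: 1×cyano (-1 each), 1×ammine (neutral); total -1. So Ag + (-1) = 0, giving Ag = +1.
Ligands are named alphabetically: ammine before cyano.

amminecyanosilver(I)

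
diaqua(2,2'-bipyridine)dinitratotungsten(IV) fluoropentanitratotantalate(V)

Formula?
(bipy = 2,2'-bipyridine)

Cation [W…]: ligand charges -2, W(IV) ⇒ ion charge 2+.
Anion [Ta…]: ligand charges -6, Ta(V) ⇒ ion charge 1−.
One 2+ cation requires 2 of the 1− anion.

[W(bipy)(H2O)2(NO3)2][TaF(NO3)5]2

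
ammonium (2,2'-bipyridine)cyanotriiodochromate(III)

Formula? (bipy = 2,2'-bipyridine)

NH4[Cr(bipy)(CN)I3]

Ligands: 1 cyano (CN, -1), 1 2,2'-bipyridine (bipy, neutral), 3 iodo (I, -1). Ligand charge sum = -4.
With Cr in oxidation state +3, the complex ion is [Cr...]^1−.
Charge balance with ammonium (+1) requires 1 complex ion per 1 ammonium.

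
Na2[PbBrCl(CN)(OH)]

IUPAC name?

sodium bromochlorocyanohydroxoplumbate(II)

The 2 sodium counter-ions carry a total charge of +2, so each complex ion is 2−.
Ligand charges: 1×cyano (-1 each), 1×bromo (-1 each), 1×hydroxo (-1 each), 1×chloro (-1 each); total -4. So Pb + (-4) = 2−, giving Pb = +2.
Ligands are named alphabetically: bromo before chloro before cyano before hydroxo.
The complex ion is anionic, so lead takes the -ate form plumbate(II).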